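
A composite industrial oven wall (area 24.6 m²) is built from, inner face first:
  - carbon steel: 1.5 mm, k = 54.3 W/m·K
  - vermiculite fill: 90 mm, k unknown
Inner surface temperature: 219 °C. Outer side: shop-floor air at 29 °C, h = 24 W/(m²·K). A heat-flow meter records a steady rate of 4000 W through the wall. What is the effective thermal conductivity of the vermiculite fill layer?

k ≈ 0.0799 W/(m·K)

Treating each layer as a thermal resistance in series:
R_carbon steel = L/(kA) = 0.0015/(54.3×24.6) = 1.123×10^-6 K/W
R_outer film = 1/(h_o·A) = 1/(24×24.6) = 0.001694 K/W
Sum of known resistances R_other = 0.001695 K/W
Total R = ΔT/Q = 190/4000 = 0.0475 K/W
R_vermiculite fill = R_total − R_other = 0.04581 K/W
k = L/(R·A) = 0.09/(0.04581×24.6)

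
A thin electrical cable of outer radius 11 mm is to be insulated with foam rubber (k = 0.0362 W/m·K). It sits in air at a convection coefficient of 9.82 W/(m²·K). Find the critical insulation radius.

For a cylinder r_cr = k/h = 0.0362/9.82
r_cr = 3.69 mm; since the bare radius (11 mm) is above r_cr, any added insulation will reduce heat loss.

r_cr ≈ 3.69 mm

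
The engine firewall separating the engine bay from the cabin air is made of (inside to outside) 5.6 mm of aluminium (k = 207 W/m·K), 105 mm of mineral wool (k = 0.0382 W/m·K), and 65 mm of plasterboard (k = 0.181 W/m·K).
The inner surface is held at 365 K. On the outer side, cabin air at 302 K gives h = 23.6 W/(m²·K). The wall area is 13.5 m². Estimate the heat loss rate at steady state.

Treating each layer as a thermal resistance in series:
R_aluminium = L/(kA) = 0.0056/(207×13.5) = 2.004×10^-6 K/W
R_mineral wool = L/(kA) = 0.105/(0.0382×13.5) = 0.2036 K/W
R_plasterboard = L/(kA) = 0.065/(0.181×13.5) = 0.0266 K/W
R_outer film = 1/(h_o·A) = 1/(23.6×13.5) = 0.003139 K/W
R_total = 0.2333 K/W
Q = ΔT / R_total = 63 / 0.2333

Q ≈ 270 W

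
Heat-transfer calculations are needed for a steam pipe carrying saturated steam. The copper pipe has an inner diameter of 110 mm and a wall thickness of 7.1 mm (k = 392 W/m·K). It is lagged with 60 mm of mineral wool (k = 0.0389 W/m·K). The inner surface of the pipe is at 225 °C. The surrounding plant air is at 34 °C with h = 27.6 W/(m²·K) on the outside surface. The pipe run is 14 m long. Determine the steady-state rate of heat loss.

Q ≈ 950 W

Cylindrical conduction, so R = ln(r₂/r₁)/(2πkL) per layer, in series:
R_copper pipe wall = ln(62.1/55)/(2π×392×14) = 3.521×10^-6 K/W
R_mineral wool = ln(122.1/62.1)/(2π×0.0389×14) = 0.1976 K/W
R_outer film = 1/(h_o·2πr_oL) = 1/(27.6×2π×0.1221×14) = 0.003373 K/W
R_total = 0.201 K/W
Q = ΔT/R_total = 191/0.201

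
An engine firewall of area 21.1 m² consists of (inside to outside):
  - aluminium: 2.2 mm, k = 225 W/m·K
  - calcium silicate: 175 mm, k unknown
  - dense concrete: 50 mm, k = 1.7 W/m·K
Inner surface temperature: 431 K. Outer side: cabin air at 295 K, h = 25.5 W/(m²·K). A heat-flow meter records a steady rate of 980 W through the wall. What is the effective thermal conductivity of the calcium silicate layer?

Series thermal resistances:
R_aluminium = L/(kA) = 0.0022/(225×21.1) = 4.634×10^-7 K/W
R_dense concrete = L/(kA) = 0.05/(1.7×21.1) = 0.001394 K/W
R_outer film = 1/(h_o·A) = 1/(25.5×21.1) = 0.001859 K/W
Sum of known resistances R_other = 0.003253 K/W
Total R = ΔT/Q = 136/980 = 0.1388 K/W
R_calcium silicate = R_total − R_other = 0.1355 K/W
k = L/(R·A) = 0.175/(0.1355×21.1)

k ≈ 0.0612 W/(m·K)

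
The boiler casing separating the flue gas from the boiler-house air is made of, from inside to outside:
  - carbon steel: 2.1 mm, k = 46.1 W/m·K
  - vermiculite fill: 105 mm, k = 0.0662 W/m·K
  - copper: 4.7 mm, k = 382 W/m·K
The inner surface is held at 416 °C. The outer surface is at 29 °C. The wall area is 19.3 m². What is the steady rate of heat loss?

Q ≈ 4710 W

Series thermal resistances:
R_carbon steel = L/(kA) = 0.0021/(46.1×19.3) = 2.36×10^-6 K/W
R_vermiculite fill = L/(kA) = 0.105/(0.0662×19.3) = 0.08218 K/W
R_copper = L/(kA) = 0.0047/(382×19.3) = 6.375×10^-7 K/W
R_total = 0.08218 K/W
Q = ΔT / R_total = 387 / 0.08218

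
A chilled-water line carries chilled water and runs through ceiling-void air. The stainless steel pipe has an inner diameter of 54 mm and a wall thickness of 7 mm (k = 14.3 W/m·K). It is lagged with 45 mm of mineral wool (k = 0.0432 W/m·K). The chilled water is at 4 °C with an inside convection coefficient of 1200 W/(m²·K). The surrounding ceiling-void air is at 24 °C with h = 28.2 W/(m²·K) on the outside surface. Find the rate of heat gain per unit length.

For a radial system each layer contributes R = ln(r_out/r_in)/(2πkL); films add R = 1/(hA).
R_inner film = 1/(h_i·2πr₁L) = 1/(1200×2π×0.027×1) = 0.004912 K/W
R_stainless steel pipe wall = ln(34/27)/(2π×14.3×1) = 0.002566 K/W
R_mineral wool = ln(79/34)/(2π×0.0432×1) = 3.106 K/W
R_outer film = 1/(h_o·2πr_oL) = 1/(28.2×2π×0.079×1) = 0.07144 K/W
R_total = 3.185 K/W
Q = ΔT/R_total = 20/3.185

q′ ≈ 6.28 W/m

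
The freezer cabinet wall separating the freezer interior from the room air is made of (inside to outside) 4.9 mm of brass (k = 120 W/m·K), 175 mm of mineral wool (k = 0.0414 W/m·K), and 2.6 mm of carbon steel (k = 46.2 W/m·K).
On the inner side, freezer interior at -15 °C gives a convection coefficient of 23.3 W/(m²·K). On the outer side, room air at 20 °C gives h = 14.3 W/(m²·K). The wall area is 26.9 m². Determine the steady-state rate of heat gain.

Q ≈ 217 W

Thermal resistances in series:
R_inner film = 1/(h_i·A) = 1/(23.3×26.9) = 0.001595 K/W
R_brass = L/(kA) = 0.0049/(120×26.9) = 1.518×10^-6 K/W
R_mineral wool = L/(kA) = 0.175/(0.0414×26.9) = 0.1571 K/W
R_carbon steel = L/(kA) = 0.0026/(46.2×26.9) = 2.092×10^-6 K/W
R_outer film = 1/(h_o·A) = 1/(14.3×26.9) = 0.0026 K/W
R_total = 0.1613 K/W
Q = ΔT / R_total = 35 / 0.1613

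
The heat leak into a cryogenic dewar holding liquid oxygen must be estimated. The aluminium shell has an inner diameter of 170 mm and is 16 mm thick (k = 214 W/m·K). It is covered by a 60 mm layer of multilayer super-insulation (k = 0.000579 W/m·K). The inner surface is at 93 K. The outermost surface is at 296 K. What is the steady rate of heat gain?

Q ≈ 0.4 W

Radial (spherical) resistances in series:
R_aluminium shell = (1/0.085 − 1/0.101)/(4π×214) = 6.93×10^-4 K/W
R_multilayer super-insulation = (1/0.101 − 1/0.161)/(4π×0.000579) = 507.1 K/W
R_total = 507.1 K/W
Q = ΔT/R_total = 203/507.1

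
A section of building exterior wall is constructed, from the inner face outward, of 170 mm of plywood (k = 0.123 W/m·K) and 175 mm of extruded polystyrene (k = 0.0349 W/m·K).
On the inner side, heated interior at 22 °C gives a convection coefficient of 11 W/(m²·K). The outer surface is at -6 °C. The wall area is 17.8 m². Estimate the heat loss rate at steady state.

Thermal resistances in series:
R_inner film = 1/(h_i·A) = 1/(11×17.8) = 0.005107 K/W
R_plywood = L/(kA) = 0.17/(0.123×17.8) = 0.07765 K/W
R_extruded polystyrene = L/(kA) = 0.175/(0.0349×17.8) = 0.2817 K/W
R_total = 0.3645 K/W
Q = ΔT / R_total = 28 / 0.3645

Q ≈ 76.8 W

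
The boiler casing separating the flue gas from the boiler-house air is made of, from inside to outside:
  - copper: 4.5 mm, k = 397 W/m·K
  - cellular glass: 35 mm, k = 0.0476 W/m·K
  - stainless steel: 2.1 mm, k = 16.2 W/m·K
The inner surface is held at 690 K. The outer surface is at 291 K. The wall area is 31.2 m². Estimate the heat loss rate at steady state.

Q ≈ 16900 W

Treating each layer as a thermal resistance in series:
R_copper = L/(kA) = 0.0045/(397×31.2) = 3.633×10^-7 K/W
R_cellular glass = L/(kA) = 0.035/(0.0476×31.2) = 0.02357 K/W
R_stainless steel = L/(kA) = 0.0021/(16.2×31.2) = 4.155×10^-6 K/W
R_total = 0.02357 K/W
Q = ΔT / R_total = 399 / 0.02357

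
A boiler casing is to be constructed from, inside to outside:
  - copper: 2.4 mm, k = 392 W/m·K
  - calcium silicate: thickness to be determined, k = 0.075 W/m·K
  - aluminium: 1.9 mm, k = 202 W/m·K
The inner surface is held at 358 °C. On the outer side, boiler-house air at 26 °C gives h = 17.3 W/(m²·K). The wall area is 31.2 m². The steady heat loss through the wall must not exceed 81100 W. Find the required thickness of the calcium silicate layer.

L ≈ 5.24 mm

Using the resistance-network approach (series):
R_copper = L/(kA) = 0.0024/(392×31.2) = 1.962×10^-7 K/W
R_aluminium = L/(kA) = 0.0019/(202×31.2) = 3.015×10^-7 K/W
R_outer film = 1/(h_o·A) = 1/(17.3×31.2) = 0.001853 K/W
Sum of the known resistances R_other = 0.001853 K/W
Required total resistance R_tot = ΔT/Q_allow = 332/81100 = 0.004094 K/W
R_calcium silicate = R_tot − R_other = 0.002241 K/W
L = R·k·A = 0.002241×0.075×31.2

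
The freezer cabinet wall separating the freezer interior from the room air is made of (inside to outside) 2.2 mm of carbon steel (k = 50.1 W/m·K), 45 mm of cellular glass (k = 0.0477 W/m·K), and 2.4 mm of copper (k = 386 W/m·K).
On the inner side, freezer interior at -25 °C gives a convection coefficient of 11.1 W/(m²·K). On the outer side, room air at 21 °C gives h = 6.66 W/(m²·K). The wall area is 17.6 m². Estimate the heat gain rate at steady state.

Q ≈ 684 W

Treating each layer as a thermal resistance in series:
R_inner film = 1/(h_i·A) = 1/(11.1×17.6) = 0.005119 K/W
R_carbon steel = L/(kA) = 0.0022/(50.1×17.6) = 2.495×10^-6 K/W
R_cellular glass = L/(kA) = 0.045/(0.0477×17.6) = 0.0536 K/W
R_copper = L/(kA) = 0.0024/(386×17.6) = 3.533×10^-7 K/W
R_outer film = 1/(h_o·A) = 1/(6.66×17.6) = 0.008531 K/W
R_total = 0.06725 K/W
Q = ΔT / R_total = 46 / 0.06725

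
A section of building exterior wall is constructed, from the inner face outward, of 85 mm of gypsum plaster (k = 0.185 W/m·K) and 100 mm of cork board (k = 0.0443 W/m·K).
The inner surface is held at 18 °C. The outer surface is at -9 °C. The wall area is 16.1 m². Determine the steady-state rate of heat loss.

Q ≈ 160 W

Model the wall as resistances in series:
R_gypsum plaster = L/(kA) = 0.085/(0.185×16.1) = 0.02854 K/W
R_cork board = L/(kA) = 0.1/(0.0443×16.1) = 0.1402 K/W
R_total = 0.1687 K/W
Q = ΔT / R_total = 27 / 0.1687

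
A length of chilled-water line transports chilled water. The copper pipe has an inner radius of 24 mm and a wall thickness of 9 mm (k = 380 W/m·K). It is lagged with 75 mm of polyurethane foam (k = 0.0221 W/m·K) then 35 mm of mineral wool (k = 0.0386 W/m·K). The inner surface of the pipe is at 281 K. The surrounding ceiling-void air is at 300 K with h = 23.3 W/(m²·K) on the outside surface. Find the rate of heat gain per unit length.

Radial resistances (cylindrical: R_cond = ln(r_o/r_i)/(2πkL), R_conv = 1/(h·2πrL)):
R_copper pipe wall = ln(33/24)/(2π×380×1) = 1.334×10^-4 K/W
R_polyurethane foam = ln(108/33)/(2π×0.0221×1) = 8.538 K/W
R_mineral wool = ln(143/108)/(2π×0.0386×1) = 1.157 K/W
R_outer film = 1/(h_o·2πr_oL) = 1/(23.3×2π×0.143×1) = 0.04777 K/W
R_total = 9.744 K/W
Q = ΔT/R_total = 19/9.744

q′ ≈ 1.95 W/m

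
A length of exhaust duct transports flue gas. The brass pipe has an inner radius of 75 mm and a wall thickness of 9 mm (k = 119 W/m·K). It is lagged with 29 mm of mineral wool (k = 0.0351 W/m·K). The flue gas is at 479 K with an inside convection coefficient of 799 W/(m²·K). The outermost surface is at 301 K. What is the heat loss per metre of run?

Radial resistances (cylindrical: R_cond = ln(r_o/r_i)/(2πkL), R_conv = 1/(h·2πrL)):
R_inner film = 1/(h_i·2πr₁L) = 1/(799×2π×0.075×1) = 0.002656 K/W
R_brass pipe wall = ln(84/75)/(2π×119×1) = 1.516×10^-4 K/W
R_mineral wool = ln(113/84)/(2π×0.0351×1) = 1.345 K/W
R_total = 1.348 K/W
Q = ΔT/R_total = 178/1.348

q′ ≈ 132 W/m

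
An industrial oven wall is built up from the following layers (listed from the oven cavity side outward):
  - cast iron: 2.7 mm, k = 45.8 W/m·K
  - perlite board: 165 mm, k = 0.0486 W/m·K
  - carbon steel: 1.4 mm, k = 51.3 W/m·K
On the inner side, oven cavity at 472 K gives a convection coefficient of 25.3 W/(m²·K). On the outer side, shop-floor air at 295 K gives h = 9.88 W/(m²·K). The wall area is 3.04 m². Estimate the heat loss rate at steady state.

Model the wall as resistances in series:
R_inner film = 1/(h_i·A) = 1/(25.3×3.04) = 0.013 K/W
R_cast iron = L/(kA) = 0.0027/(45.8×3.04) = 1.939×10^-5 K/W
R_perlite board = L/(kA) = 0.165/(0.0486×3.04) = 1.117 K/W
R_carbon steel = L/(kA) = 0.0014/(51.3×3.04) = 8.977×10^-6 K/W
R_outer film = 1/(h_o·A) = 1/(9.88×3.04) = 0.03329 K/W
R_total = 1.163 K/W
Q = ΔT / R_total = 177 / 1.163

Q ≈ 152 W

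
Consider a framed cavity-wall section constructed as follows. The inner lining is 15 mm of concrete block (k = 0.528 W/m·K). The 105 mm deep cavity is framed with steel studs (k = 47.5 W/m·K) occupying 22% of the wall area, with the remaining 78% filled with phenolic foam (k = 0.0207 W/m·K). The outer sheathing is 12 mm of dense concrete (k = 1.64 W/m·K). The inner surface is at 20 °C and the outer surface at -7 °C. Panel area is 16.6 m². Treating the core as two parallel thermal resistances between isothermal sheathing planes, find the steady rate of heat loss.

Q ≈ 9790 W

Sheathing layers in series; stud and cavity paths in parallel between them.
R_inner = 0.015/(0.528×16.6) = 0.001711 K/W
R_stud  = 0.105/(47.5×0.22×16.6) = 6.053×10^-4 K/W
R_cav   = 0.105/(0.0207×0.78×16.6) = 0.3918 K/W
1/R_core = 1/R_stud + 1/R_cav → R_core = 6.044×10^-4 K/W
R_outer = 0.012/(1.64×16.6) = 4.408×10^-4 K/W
R_total = 0.002757 K/W
Q = ΔT/R_total = 27/0.002757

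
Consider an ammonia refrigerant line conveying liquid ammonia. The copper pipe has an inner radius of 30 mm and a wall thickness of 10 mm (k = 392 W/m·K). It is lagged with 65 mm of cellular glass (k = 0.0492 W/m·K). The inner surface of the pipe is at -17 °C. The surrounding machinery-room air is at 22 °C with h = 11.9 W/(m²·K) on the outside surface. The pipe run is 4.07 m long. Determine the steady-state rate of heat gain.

Q ≈ 48.8 W

Radial resistances (cylindrical: R_cond = ln(r_o/r_i)/(2πkL), R_conv = 1/(h·2πrL)):
R_copper pipe wall = ln(40/30)/(2π×392×4.07) = 2.87×10^-5 K/W
R_cellular glass = ln(105/40)/(2π×0.0492×4.07) = 0.7671 K/W
R_outer film = 1/(h_o·2πr_oL) = 1/(11.9×2π×0.105×4.07) = 0.0313 K/W
R_total = 0.7984 K/W
Q = ΔT/R_total = 39/0.7984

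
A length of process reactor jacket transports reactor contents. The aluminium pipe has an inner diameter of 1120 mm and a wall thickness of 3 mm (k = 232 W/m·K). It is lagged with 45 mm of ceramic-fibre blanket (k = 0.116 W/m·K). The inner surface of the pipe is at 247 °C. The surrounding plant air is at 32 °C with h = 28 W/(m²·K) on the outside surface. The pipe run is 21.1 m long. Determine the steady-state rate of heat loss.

Cylindrical conduction, so R = ln(r₂/r₁)/(2πkL) per layer, in series:
R_aluminium pipe wall = ln(563/560)/(2π×232×21.1) = 1.737×10^-7 K/W
R_ceramic-fibre blanket = ln(608/563)/(2π×0.116×21.1) = 0.005 K/W
R_outer film = 1/(h_o·2πr_oL) = 1/(28×2π×0.608×21.1) = 4.431×10^-4 K/W
R_total = 0.005443 K/W
Q = ΔT/R_total = 215/0.005443

Q ≈ 39500 W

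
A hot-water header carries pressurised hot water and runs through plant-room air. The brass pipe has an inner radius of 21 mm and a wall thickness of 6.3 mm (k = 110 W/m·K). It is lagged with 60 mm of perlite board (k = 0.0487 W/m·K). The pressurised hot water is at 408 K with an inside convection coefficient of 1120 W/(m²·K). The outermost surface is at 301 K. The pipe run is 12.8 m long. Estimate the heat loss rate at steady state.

Q ≈ 360 W

Treating each annulus and film as a series resistance:
R_inner film = 1/(h_i·2πr₁L) = 1/(1120×2π×0.021×12.8) = 5.287×10^-4 K/W
R_brass pipe wall = ln(27.3/21)/(2π×110×12.8) = 2.966×10^-5 K/W
R_perlite board = ln(87.3/27.3)/(2π×0.0487×12.8) = 0.2968 K/W
R_total = 0.2974 K/W
Q = ΔT/R_total = 107/0.2974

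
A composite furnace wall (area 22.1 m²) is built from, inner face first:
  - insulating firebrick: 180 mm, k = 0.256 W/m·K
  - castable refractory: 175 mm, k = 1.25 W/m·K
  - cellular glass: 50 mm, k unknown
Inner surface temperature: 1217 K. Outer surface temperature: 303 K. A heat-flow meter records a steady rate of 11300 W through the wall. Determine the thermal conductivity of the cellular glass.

k ≈ 0.0529 W/(m·K)

Series thermal resistances:
R_insulating firebrick = L/(kA) = 0.18/(0.256×22.1) = 0.03182 K/W
R_castable refractory = L/(kA) = 0.175/(1.25×22.1) = 0.006335 K/W
Sum of known resistances R_other = 0.03815 K/W
Total R = ΔT/Q = 914/11300 = 0.08088 K/W
R_cellular glass = R_total − R_other = 0.04273 K/W
k = L/(R·A) = 0.05/(0.04273×22.1)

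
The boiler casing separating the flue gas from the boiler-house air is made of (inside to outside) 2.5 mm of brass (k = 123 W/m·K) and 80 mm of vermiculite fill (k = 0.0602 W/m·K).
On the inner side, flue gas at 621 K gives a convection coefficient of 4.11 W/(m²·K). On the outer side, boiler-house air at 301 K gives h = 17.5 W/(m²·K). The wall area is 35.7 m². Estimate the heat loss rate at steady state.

Q ≈ 7010 W

Using the resistance-network approach (series):
R_inner film = 1/(h_i·A) = 1/(4.11×35.7) = 0.006815 K/W
R_brass = L/(kA) = 0.0025/(123×35.7) = 5.693×10^-7 K/W
R_vermiculite fill = L/(kA) = 0.08/(0.0602×35.7) = 0.03722 K/W
R_outer film = 1/(h_o·A) = 1/(17.5×35.7) = 0.001601 K/W
R_total = 0.04564 K/W
Q = ΔT / R_total = 320 / 0.04564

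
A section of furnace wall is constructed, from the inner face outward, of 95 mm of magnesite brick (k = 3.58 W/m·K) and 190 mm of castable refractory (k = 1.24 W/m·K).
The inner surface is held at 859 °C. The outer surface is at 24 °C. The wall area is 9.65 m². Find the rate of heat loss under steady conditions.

Q ≈ 44800 W

Thermal resistances in series:
R_magnesite brick = L/(kA) = 0.095/(3.58×9.65) = 0.00275 K/W
R_castable refractory = L/(kA) = 0.19/(1.24×9.65) = 0.01588 K/W
R_total = 0.01863 K/W
Q = ΔT / R_total = 835 / 0.01863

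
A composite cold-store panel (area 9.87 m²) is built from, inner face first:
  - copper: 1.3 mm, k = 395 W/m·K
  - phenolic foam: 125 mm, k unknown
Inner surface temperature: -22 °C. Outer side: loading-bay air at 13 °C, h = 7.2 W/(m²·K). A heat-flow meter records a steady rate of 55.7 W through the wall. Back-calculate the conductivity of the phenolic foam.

Using the resistance-network approach (series):
R_copper = L/(kA) = 0.0013/(395×9.87) = 3.334×10^-7 K/W
R_outer film = 1/(h_o·A) = 1/(7.2×9.87) = 0.01407 K/W
Sum of known resistances R_other = 0.01407 K/W
Total R = ΔT/Q = 35/55.7 = 0.6284 K/W
R_phenolic foam = R_total − R_other = 0.6143 K/W
k = L/(R·A) = 0.125/(0.6143×9.87)

k ≈ 0.0206 W/(m·K)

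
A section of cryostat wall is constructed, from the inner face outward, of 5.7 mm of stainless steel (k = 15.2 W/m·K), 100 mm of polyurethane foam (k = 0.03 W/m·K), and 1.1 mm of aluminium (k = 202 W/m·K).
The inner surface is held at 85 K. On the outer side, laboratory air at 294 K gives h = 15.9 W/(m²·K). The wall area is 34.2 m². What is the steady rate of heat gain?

Q ≈ 2100 W

Using the resistance-network approach (series):
R_stainless steel = L/(kA) = 0.0057/(15.2×34.2) = 1.096×10^-5 K/W
R_polyurethane foam = L/(kA) = 0.1/(0.03×34.2) = 0.09747 K/W
R_aluminium = L/(kA) = 0.0011/(202×34.2) = 1.592×10^-7 K/W
R_outer film = 1/(h_o·A) = 1/(15.9×34.2) = 0.001839 K/W
R_total = 0.09932 K/W
Q = ΔT / R_total = 209 / 0.09932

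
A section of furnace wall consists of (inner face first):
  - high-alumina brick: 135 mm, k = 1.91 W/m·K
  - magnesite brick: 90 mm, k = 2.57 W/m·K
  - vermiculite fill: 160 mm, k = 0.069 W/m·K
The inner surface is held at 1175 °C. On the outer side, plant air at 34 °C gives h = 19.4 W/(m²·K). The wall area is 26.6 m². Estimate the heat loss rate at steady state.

Q ≈ 12300 W

Series thermal resistances:
R_high-alumina brick = L/(kA) = 0.135/(1.91×26.6) = 0.002657 K/W
R_magnesite brick = L/(kA) = 0.09/(2.57×26.6) = 0.001317 K/W
R_vermiculite fill = L/(kA) = 0.16/(0.069×26.6) = 0.08717 K/W
R_outer film = 1/(h_o·A) = 1/(19.4×26.6) = 0.001938 K/W
R_total = 0.09309 K/W
Q = ΔT / R_total = 1141 / 0.09309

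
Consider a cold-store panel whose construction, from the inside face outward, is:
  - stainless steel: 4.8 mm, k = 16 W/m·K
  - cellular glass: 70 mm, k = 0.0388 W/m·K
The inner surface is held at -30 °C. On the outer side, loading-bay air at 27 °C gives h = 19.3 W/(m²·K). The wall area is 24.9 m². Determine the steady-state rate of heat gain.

Q ≈ 765 W

Model the wall as resistances in series:
R_stainless steel = L/(kA) = 0.0048/(16×24.9) = 1.205×10^-5 K/W
R_cellular glass = L/(kA) = 0.07/(0.0388×24.9) = 0.07245 K/W
R_outer film = 1/(h_o·A) = 1/(19.3×24.9) = 0.002081 K/W
R_total = 0.07455 K/W
Q = ΔT / R_total = 57 / 0.07455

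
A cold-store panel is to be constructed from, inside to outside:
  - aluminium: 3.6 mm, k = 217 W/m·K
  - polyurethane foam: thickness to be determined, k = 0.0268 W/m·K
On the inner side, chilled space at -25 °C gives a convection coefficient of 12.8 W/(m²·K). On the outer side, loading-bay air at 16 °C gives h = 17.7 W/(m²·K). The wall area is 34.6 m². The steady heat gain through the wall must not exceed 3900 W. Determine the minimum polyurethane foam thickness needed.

L ≈ 6.14 mm

Model the wall as resistances in series:
R_inner film = 1/(h_i·A) = 1/(12.8×34.6) = 0.002258 K/W
R_aluminium = L/(kA) = 0.0036/(217×34.6) = 4.795×10^-7 K/W
R_outer film = 1/(h_o·A) = 1/(17.7×34.6) = 0.001633 K/W
Sum of the known resistances R_other = 0.003891 K/W
Required total resistance R_tot = ΔT/Q_allow = 41/3900 = 0.01051 K/W
R_polyurethane foam = R_tot − R_other = 0.006622 K/W
L = R·k·A = 0.006622×0.0268×34.6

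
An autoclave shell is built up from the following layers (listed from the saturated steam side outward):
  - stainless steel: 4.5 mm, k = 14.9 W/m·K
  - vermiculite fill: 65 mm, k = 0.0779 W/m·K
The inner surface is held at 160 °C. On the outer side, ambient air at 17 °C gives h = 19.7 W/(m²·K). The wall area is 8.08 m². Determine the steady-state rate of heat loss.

Q ≈ 1300 W

Treating each layer as a thermal resistance in series:
R_stainless steel = L/(kA) = 0.0045/(14.9×8.08) = 3.738×10^-5 K/W
R_vermiculite fill = L/(kA) = 0.065/(0.0779×8.08) = 0.1033 K/W
R_outer film = 1/(h_o·A) = 1/(19.7×8.08) = 0.006282 K/W
R_total = 0.1096 K/W
Q = ΔT / R_total = 143 / 0.1096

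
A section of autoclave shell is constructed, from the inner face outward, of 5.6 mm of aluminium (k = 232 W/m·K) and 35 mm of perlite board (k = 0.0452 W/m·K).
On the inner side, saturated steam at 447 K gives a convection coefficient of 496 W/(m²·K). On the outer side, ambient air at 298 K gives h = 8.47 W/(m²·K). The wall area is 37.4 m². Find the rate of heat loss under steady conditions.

Using the resistance-network approach (series):
R_inner film = 1/(h_i·A) = 1/(496×37.4) = 5.391×10^-5 K/W
R_aluminium = L/(kA) = 0.0056/(232×37.4) = 6.454×10^-7 K/W
R_perlite board = L/(kA) = 0.035/(0.0452×37.4) = 0.0207 K/W
R_outer film = 1/(h_o·A) = 1/(8.47×37.4) = 0.003157 K/W
R_total = 0.02392 K/W
Q = ΔT / R_total = 149 / 0.02392

Q ≈ 6230 W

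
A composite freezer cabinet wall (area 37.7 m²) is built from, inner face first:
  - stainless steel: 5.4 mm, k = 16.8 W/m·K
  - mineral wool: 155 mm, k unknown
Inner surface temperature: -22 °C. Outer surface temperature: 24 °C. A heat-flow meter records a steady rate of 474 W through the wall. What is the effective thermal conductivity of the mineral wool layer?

Model the wall as resistances in series:
R_stainless steel = L/(kA) = 0.0054/(16.8×37.7) = 8.526×10^-6 K/W
Sum of known resistances R_other = 8.526×10^-6 K/W
Total R = ΔT/Q = 46/474 = 0.09705 K/W
R_mineral wool = R_total − R_other = 0.09704 K/W
k = L/(R·A) = 0.155/(0.09704×37.7)

k ≈ 0.0424 W/(m·K)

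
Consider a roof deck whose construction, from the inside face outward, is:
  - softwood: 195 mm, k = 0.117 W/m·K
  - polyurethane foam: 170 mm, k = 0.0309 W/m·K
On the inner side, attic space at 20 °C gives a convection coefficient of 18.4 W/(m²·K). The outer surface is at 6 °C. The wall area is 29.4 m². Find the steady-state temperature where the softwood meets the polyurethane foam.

Series thermal resistances:
R_inner film = 1/(h_i·A) = 1/(18.4×29.4) = 0.001849 K/W
R_softwood = L/(kA) = 0.195/(0.117×29.4) = 0.05669 K/W
R_polyurethane foam = L/(kA) = 0.17/(0.0309×29.4) = 0.1871 K/W
R_total = 0.2457 K/W;  Q = ΔT/R_total = 14/0.2457 = 56.99 W
T_interface = T_inner − Q·ΣR(inner→interface) = 20 − 57×0.05854

T ≈ 16.7 °C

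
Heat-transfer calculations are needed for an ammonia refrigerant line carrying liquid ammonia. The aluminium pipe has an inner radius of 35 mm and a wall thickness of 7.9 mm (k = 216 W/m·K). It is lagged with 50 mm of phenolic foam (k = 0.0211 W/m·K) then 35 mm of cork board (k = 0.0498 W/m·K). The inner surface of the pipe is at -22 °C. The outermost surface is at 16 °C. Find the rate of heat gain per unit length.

Cylindrical conduction, so R = ln(r₂/r₁)/(2πkL) per layer, in series:
R_aluminium pipe wall = ln(42.9/35)/(2π×216×1) = 1.5×10^-4 K/W
R_phenolic foam = ln(92.9/42.9)/(2π×0.0211×1) = 5.828 K/W
R_cork board = ln(127.9/92.9)/(2π×0.0498×1) = 1.022 K/W
R_total = 6.85 K/W
Q = ΔT/R_total = 38/6.85

q′ ≈ 5.55 W/m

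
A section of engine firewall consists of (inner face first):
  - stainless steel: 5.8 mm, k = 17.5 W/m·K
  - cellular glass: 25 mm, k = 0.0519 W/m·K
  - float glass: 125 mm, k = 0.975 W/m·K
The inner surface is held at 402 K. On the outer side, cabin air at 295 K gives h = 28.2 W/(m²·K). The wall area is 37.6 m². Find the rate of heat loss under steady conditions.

Treating each layer as a thermal resistance in series:
R_stainless steel = L/(kA) = 0.0058/(17.5×37.6) = 8.815×10^-6 K/W
R_cellular glass = L/(kA) = 0.025/(0.0519×37.6) = 0.01281 K/W
R_float glass = L/(kA) = 0.125/(0.975×37.6) = 0.00341 K/W
R_outer film = 1/(h_o·A) = 1/(28.2×37.6) = 9.431×10^-4 K/W
R_total = 0.01717 K/W
Q = ΔT / R_total = 107 / 0.01717

Q ≈ 6230 W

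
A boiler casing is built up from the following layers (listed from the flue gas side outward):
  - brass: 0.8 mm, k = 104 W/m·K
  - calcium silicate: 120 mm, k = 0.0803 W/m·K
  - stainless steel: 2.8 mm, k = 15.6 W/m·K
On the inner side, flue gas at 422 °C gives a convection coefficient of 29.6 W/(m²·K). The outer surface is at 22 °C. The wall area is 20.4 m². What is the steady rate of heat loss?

Q ≈ 5340 W

Thermal resistances in series:
R_inner film = 1/(h_i·A) = 1/(29.6×20.4) = 0.001656 K/W
R_brass = L/(kA) = 0.0008/(104×20.4) = 3.771×10^-7 K/W
R_calcium silicate = L/(kA) = 0.12/(0.0803×20.4) = 0.07325 K/W
R_stainless steel = L/(kA) = 0.0028/(15.6×20.4) = 8.798×10^-6 K/W
R_total = 0.07492 K/W
Q = ΔT / R_total = 400 / 0.07492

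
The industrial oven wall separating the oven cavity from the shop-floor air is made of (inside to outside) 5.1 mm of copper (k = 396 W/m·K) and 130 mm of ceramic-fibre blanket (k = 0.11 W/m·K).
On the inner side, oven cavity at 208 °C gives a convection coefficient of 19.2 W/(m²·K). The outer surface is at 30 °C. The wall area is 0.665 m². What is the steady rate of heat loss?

Series thermal resistances:
R_inner film = 1/(h_i·A) = 1/(19.2×0.665) = 0.07832 K/W
R_copper = L/(kA) = 0.0051/(396×0.665) = 1.937×10^-5 K/W
R_ceramic-fibre blanket = L/(kA) = 0.13/(0.11×0.665) = 1.777 K/W
R_total = 1.856 K/W
Q = ΔT / R_total = 178 / 1.856

Q ≈ 95.9 W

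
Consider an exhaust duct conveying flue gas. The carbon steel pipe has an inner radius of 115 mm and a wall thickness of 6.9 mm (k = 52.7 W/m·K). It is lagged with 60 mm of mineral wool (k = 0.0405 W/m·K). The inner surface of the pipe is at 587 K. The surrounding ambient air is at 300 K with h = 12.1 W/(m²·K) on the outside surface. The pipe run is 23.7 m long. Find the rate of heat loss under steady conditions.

Q ≈ 4130 W

Per-layer cylindrical resistances, series-summed:
R_carbon steel pipe wall = ln(121.9/115)/(2π×52.7×23.7) = 7.425×10^-6 K/W
R_mineral wool = ln(181.9/121.9)/(2π×0.0405×23.7) = 0.06637 K/W
R_outer film = 1/(h_o·2πr_oL) = 1/(12.1×2π×0.1819×23.7) = 0.003051 K/W
R_total = 0.06943 K/W
Q = ΔT/R_total = 287/0.06943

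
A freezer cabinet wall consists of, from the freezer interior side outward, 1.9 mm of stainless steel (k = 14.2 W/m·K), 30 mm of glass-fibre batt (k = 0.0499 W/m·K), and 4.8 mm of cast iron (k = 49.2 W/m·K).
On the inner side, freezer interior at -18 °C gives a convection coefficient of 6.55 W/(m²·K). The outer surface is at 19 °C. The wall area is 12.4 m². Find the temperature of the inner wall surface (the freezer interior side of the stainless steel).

Using the resistance-network approach (series):
R_inner film = 1/(h_i·A) = 1/(6.55×12.4) = 0.01231 K/W
R_stainless steel = L/(kA) = 0.0019/(14.2×12.4) = 1.079×10^-5 K/W
R_glass-fibre batt = L/(kA) = 0.03/(0.0499×12.4) = 0.04848 K/W
R_cast iron = L/(kA) = 0.0048/(49.2×12.4) = 7.868×10^-6 K/W
R_total = 0.06081 K/W;  Q = ΔT/R_total = 37/0.06081 = 608.4 W
T_interface = T_inner + Q·ΣR(inner→interface) = -18 + 608×0.01231

T ≈ -10.5 °C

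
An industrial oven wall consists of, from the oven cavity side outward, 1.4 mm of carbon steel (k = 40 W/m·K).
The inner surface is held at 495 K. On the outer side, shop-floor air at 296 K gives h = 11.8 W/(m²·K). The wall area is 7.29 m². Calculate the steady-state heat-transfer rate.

Q ≈ 17100 W

Using the resistance-network approach (series):
R_carbon steel = L/(kA) = 0.0014/(40×7.29) = 4.801×10^-6 K/W
R_outer film = 1/(h_o·A) = 1/(11.8×7.29) = 0.01162 K/W
R_total = 0.01163 K/W
Q = ΔT / R_total = 199 / 0.01163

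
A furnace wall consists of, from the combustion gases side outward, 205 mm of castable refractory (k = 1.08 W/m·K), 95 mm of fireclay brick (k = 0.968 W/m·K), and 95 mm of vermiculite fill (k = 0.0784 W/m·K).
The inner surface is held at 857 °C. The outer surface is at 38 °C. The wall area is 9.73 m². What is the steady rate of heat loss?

Q ≈ 5310 W

Thermal resistances in series:
R_castable refractory = L/(kA) = 0.205/(1.08×9.73) = 0.01951 K/W
R_fireclay brick = L/(kA) = 0.095/(0.968×9.73) = 0.01009 K/W
R_vermiculite fill = L/(kA) = 0.095/(0.0784×9.73) = 0.1245 K/W
R_total = 0.1541 K/W
Q = ΔT / R_total = 819 / 0.1541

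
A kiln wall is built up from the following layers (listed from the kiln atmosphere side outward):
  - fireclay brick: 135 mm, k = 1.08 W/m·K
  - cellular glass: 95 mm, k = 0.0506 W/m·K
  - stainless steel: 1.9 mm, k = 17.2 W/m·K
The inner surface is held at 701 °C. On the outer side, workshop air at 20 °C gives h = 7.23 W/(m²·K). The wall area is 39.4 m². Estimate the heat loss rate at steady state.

Q ≈ 12500 W

Thermal resistances in series:
R_fireclay brick = L/(kA) = 0.135/(1.08×39.4) = 0.003173 K/W
R_cellular glass = L/(kA) = 0.095/(0.0506×39.4) = 0.04765 K/W
R_stainless steel = L/(kA) = 0.0019/(17.2×39.4) = 2.804×10^-6 K/W
R_outer film = 1/(h_o·A) = 1/(7.23×39.4) = 0.00351 K/W
R_total = 0.05434 K/W
Q = ΔT / R_total = 681 / 0.05434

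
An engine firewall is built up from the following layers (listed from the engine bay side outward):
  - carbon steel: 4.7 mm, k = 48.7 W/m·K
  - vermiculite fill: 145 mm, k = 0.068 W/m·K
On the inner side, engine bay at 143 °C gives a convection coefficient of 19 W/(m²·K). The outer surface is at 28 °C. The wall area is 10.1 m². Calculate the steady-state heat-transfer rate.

Q ≈ 532 W

Using the resistance-network approach (series):
R_inner film = 1/(h_i·A) = 1/(19×10.1) = 0.005211 K/W
R_carbon steel = L/(kA) = 0.0047/(48.7×10.1) = 9.555×10^-6 K/W
R_vermiculite fill = L/(kA) = 0.145/(0.068×10.1) = 0.2111 K/W
R_total = 0.2163 K/W
Q = ΔT / R_total = 115 / 0.2163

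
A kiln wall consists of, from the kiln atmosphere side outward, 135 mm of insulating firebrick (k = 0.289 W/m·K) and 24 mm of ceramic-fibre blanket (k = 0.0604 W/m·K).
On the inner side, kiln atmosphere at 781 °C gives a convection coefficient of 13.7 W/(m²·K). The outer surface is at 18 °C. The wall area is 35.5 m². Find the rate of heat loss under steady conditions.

Thermal resistances in series:
R_inner film = 1/(h_i·A) = 1/(13.7×35.5) = 0.002056 K/W
R_insulating firebrick = L/(kA) = 0.135/(0.289×35.5) = 0.01316 K/W
R_ceramic-fibre blanket = L/(kA) = 0.024/(0.0604×35.5) = 0.01119 K/W
R_total = 0.02641 K/W
Q = ΔT / R_total = 763 / 0.02641

Q ≈ 28900 W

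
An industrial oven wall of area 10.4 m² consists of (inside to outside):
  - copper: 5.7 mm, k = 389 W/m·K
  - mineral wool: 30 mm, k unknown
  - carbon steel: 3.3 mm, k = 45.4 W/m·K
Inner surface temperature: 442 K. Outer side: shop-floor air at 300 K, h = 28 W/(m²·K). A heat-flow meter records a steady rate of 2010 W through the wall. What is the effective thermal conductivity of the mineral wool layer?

Thermal resistances in series:
R_copper = L/(kA) = 0.0057/(389×10.4) = 1.409×10^-6 K/W
R_carbon steel = L/(kA) = 0.0033/(45.4×10.4) = 6.989×10^-6 K/W
R_outer film = 1/(h_o·A) = 1/(28×10.4) = 0.003434 K/W
Sum of known resistances R_other = 0.003442 K/W
Total R = ΔT/Q = 142/2010 = 0.07065 K/W
R_mineral wool = R_total − R_other = 0.0672 K/W
k = L/(R·A) = 0.03/(0.0672×10.4)

k ≈ 0.0429 W/(m·K)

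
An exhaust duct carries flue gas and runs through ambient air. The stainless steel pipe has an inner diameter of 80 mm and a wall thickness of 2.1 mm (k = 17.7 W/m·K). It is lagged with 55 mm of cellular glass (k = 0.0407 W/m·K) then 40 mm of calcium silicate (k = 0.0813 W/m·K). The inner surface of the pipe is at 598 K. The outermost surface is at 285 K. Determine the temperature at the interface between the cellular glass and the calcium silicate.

Treating each annulus and film as a series resistance:
R_stainless steel pipe wall = ln(42.1/40)/(2π×17.7×1) = 4.601×10^-4 K/W
R_cellular glass = ln(97.1/42.1)/(2π×0.0407×1) = 3.268 K/W
R_calcium silicate = ln(137.1/97.1)/(2π×0.0813×1) = 0.6753 K/W
R_total = 3.944 K/W
Q = ΔT/R_total = 313/3.944
Q = 79.4 W/m
T_interface = T_inner − Q·ΣR(inner→interface) = 598 − 79.4×3.268

T ≈ 339 K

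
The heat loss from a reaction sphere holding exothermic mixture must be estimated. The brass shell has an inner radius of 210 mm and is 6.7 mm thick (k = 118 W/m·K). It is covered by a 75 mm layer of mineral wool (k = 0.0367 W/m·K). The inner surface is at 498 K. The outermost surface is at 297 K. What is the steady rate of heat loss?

Q ≈ 78.1 W

For a spherical shell R = (1/r₁ − 1/r₂)/(4πk); film R = 1/(h·4πr²). In series:
R_brass shell = (1/0.21 − 1/0.2167)/(4π×118) = 9.929×10^-5 K/W
R_mineral wool = (1/0.2167 − 1/0.2917)/(4π×0.0367) = 2.573 K/W
R_total = 2.573 K/W
Q = ΔT/R_total = 201/2.573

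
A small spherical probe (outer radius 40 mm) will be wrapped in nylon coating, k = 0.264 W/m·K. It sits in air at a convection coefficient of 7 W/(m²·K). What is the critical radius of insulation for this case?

For a sphere r_cr = 2k/h = 2×0.264/7
r_cr = 75.4 mm; since the bare radius (40 mm) is below r_cr, adding a thin layer of insulation will *increase* heat loss.

r_cr ≈ 75.4 mm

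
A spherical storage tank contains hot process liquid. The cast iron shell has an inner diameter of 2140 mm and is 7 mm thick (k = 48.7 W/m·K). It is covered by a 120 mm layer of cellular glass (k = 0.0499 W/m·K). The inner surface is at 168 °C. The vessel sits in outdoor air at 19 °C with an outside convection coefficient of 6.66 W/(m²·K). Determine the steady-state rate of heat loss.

Each spherical layer contributes R = (1/r_i − 1/r_o)/(4πk):
R_cast iron shell = (1/1.07 − 1/1.077)/(4π×48.7) = 9.926×10^-6 K/W
R_cellular glass = (1/1.077 − 1/1.197)/(4π×0.0499) = 0.1484 K/W
R_outer film = 1/(h·4πr_o²) = 1/(6.66×4π×1.197²) = 0.008339 K/W
R_total = 0.1568 K/W
Q = ΔT/R_total = 149/0.1568

Q ≈ 950 W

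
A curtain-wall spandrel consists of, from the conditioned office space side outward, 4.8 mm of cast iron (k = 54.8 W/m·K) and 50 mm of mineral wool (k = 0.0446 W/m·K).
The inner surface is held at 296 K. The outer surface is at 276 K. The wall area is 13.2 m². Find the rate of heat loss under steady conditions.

Q ≈ 235 W

Thermal resistances in series:
R_cast iron = L/(kA) = 0.0048/(54.8×13.2) = 6.636×10^-6 K/W
R_mineral wool = L/(kA) = 0.05/(0.0446×13.2) = 0.08493 K/W
R_total = 0.08494 K/W
Q = ΔT / R_total = 20 / 0.08494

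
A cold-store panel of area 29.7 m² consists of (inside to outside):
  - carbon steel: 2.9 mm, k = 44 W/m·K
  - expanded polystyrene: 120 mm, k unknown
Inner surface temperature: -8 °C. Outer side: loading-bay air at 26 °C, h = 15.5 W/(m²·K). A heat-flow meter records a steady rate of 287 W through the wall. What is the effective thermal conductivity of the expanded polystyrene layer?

Using the resistance-network approach (series):
R_carbon steel = L/(kA) = 0.0029/(44×29.7) = 2.219×10^-6 K/W
R_outer film = 1/(h_o·A) = 1/(15.5×29.7) = 0.002172 K/W
Sum of known resistances R_other = 0.002174 K/W
Total R = ΔT/Q = 34/287 = 0.1185 K/W
R_expanded polystyrene = R_total − R_other = 0.1163 K/W
k = L/(R·A) = 0.12/(0.1163×29.7)

k ≈ 0.0347 W/(m·K)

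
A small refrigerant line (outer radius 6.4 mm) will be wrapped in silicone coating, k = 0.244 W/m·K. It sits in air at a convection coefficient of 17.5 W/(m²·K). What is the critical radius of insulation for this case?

r_cr ≈ 13.9 mm

For a cylinder r_cr = k/h = 0.244/17.5
r_cr = 13.9 mm; since the bare radius (6.4 mm) is below r_cr, adding a thin layer of insulation will *increase* heat loss.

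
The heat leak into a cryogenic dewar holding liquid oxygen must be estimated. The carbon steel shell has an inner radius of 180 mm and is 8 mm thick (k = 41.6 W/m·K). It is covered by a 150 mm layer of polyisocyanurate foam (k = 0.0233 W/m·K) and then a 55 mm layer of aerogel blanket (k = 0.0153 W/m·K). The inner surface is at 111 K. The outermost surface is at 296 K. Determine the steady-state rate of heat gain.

Radial (spherical) resistances in series:
R_carbon steel shell = (1/0.18 − 1/0.188)/(4π×41.6) = 4.522×10^-4 K/W
R_polyisocyanurate foam = (1/0.188 − 1/0.338)/(4π×0.0233) = 8.062 K/W
R_aerogel blanket = (1/0.338 − 1/0.393)/(4π×0.0153) = 2.154 K/W
R_total = 10.22 K/W
Q = ΔT/R_total = 185/10.22

Q ≈ 18.1 W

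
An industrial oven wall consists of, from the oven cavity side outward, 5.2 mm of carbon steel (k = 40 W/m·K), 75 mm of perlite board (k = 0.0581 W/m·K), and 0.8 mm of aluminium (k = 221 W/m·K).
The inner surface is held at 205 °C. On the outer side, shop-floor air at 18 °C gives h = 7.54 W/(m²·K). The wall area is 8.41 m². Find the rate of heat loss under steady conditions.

Model the wall as resistances in series:
R_carbon steel = L/(kA) = 0.0052/(40×8.41) = 1.546×10^-5 K/W
R_perlite board = L/(kA) = 0.075/(0.0581×8.41) = 0.1535 K/W
R_aluminium = L/(kA) = 0.0008/(221×8.41) = 4.304×10^-7 K/W
R_outer film = 1/(h_o·A) = 1/(7.54×8.41) = 0.01577 K/W
R_total = 0.1693 K/W
Q = ΔT / R_total = 187 / 0.1693

Q ≈ 1100 W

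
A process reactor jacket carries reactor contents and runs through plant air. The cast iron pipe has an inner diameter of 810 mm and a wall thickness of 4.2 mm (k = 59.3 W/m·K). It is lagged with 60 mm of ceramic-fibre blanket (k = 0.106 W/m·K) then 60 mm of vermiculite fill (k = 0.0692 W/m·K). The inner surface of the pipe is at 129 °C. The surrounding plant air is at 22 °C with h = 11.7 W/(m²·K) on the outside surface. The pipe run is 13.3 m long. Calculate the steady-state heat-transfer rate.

Q ≈ 2800 W

Treating each annulus and film as a series resistance:
R_cast iron pipe wall = ln(409.2/405)/(2π×59.3×13.3) = 2.082×10^-6 K/W
R_ceramic-fibre blanket = ln(469.2/409.2)/(2π×0.106×13.3) = 0.01545 K/W
R_vermiculite fill = ln(529.2/469.2)/(2π×0.0692×13.3) = 0.02081 K/W
R_outer film = 1/(h_o·2πr_oL) = 1/(11.7×2π×0.5292×13.3) = 0.001933 K/W
R_total = 0.03819 K/W
Q = ΔT/R_total = 107/0.03819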